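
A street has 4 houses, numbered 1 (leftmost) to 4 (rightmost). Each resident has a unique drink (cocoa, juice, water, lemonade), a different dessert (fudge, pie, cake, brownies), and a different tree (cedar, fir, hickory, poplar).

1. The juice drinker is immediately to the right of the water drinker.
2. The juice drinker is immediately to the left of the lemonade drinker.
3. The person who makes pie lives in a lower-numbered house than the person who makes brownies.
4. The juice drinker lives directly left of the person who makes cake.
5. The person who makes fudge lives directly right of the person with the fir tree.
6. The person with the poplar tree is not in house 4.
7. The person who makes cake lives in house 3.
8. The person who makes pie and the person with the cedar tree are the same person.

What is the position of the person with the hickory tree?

4

Clue 7 places the person who makes cake in house 3.
House 1 dessert: only pie fits.
So house 4 gets hickory for tree.
Clue 4 places the juice drinker in house 2.
Clue 8 places the person with the cedar tree in house 1.
So house 1 gets water for drink.
House 2 tree: only poplar fits.
That leaves fir as the tree for house 3.
The lemonade drinker is in house 3 (clue 2).
By clue 5, the person who makes fudge is in house 4.
House 4 drink: only cocoa fits.
The only dessert still possible for house 2 is brownies.
So: house 1 = water/pie/cedar, house 2 = juice/brownies/poplar, house 3 = lemonade/cake/fir, house 4 = cocoa/fudge/hickory.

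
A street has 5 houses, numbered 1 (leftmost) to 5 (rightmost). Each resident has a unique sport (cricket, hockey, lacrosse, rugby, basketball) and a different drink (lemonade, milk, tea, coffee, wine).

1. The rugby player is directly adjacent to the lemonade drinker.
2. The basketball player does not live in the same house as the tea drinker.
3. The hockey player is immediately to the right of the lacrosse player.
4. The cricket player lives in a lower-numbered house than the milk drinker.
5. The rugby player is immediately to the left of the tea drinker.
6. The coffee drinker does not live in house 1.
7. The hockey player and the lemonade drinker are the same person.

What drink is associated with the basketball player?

House 1's drink must be wine (nothing else left).
The cricket player is narrowed to house 1 or 2 or 3 or 4; consider each.
Placing it in house 1 and house 2 and house 3 leads to a contradiction, so it's in house 4.
The milk drinker is in house 5 (clue 4).
So house 5 gets basketball for sport.
The hockey player is narrowed to house 2 or 3; consider each.
Placing it in house 3 leads to a contradiction, so it's in house 2.
By clue 3, the lacrosse player is in house 1.
Clue 7 places the lemonade drinker in house 2.
House 3's sport must be rugby (nothing else left).
By clue 5, the tea drinker is in house 4.
The only drink still possible for house 3 is coffee.
So: house 1 = lacrosse/wine, house 2 = hockey/lemonade, house 3 = rugby/coffee, house 4 = cricket/tea, house 5 = basketball/milk.

milk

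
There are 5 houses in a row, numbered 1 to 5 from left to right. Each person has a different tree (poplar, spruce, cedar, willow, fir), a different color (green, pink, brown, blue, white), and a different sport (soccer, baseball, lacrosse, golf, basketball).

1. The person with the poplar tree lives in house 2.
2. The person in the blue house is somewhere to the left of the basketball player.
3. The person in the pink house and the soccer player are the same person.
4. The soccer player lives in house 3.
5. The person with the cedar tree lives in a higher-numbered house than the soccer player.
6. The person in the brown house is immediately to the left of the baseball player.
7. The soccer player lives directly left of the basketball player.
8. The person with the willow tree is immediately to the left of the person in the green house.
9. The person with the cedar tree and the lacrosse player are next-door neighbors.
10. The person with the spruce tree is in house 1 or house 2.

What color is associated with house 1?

From clue 1, the person with the poplar tree must be in house 2.
By clue 4, the soccer player is in house 3.
Clue 7: the basketball player is in house 4.
House 1's tree must be spruce (nothing else left).
So house 1 gets golf for sport.
So house 2 gets baseball for sport.
House 5 sport: only lacrosse fits.
Clue 3: the person in the pink house is in house 3.
Clue 6 places the person in the brown house in house 1.
Clue 9 places the person with the cedar tree in house 4.
So house 3 gets willow for tree.
That leaves fir as the tree for house 5.
That leaves blue as the color for house 2.
The person in the green house is in house 4 (clue 8).
So house 5 gets white for color.
So: house 1 = spruce/brown/golf, house 2 = poplar/blue/baseball, house 3 = willow/pink/soccer, house 4 = cedar/green/basketball, house 5 = fir/white/lacrosse.

brown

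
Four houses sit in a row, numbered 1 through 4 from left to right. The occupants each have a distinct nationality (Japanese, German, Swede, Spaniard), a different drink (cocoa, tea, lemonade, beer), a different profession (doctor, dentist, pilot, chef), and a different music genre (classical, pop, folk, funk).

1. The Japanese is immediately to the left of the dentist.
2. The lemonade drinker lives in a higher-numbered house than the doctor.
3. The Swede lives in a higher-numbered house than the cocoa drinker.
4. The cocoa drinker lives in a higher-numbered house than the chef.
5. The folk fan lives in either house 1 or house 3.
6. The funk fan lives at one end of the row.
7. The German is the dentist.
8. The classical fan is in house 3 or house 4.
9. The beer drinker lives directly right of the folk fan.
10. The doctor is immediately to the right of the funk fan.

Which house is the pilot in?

4

Clue 10 places the doctor in house 2.
Clue 10: the funk fan is in house 1.
House 1 drink: only tea fits.
House 1's profession must be chef (nothing else left).
The only music genre still possible for house 2 is pop.
That leaves classical as the music genre for house 4.
Clue 9: the beer drinker is in house 4.
That leaves Spaniard as the nationality for house 1.
The only nationality still possible for house 2 is Japanese.
House 2's drink must be cocoa (nothing else left).
So house 3 gets lemonade for drink.
That leaves folk as the music genre for house 3.
The dentist is in house 3 (clue 1).
The German is in house 3 (clue 7).
So house 4 gets Swede for nationality.
So house 4 gets pilot for profession.
So: house 1 = Spaniard/tea/chef/funk, house 2 = Japanese/cocoa/doctor/pop, house 3 = German/lemonade/dentist/folk, house 4 = Swede/beer/pilot/classical.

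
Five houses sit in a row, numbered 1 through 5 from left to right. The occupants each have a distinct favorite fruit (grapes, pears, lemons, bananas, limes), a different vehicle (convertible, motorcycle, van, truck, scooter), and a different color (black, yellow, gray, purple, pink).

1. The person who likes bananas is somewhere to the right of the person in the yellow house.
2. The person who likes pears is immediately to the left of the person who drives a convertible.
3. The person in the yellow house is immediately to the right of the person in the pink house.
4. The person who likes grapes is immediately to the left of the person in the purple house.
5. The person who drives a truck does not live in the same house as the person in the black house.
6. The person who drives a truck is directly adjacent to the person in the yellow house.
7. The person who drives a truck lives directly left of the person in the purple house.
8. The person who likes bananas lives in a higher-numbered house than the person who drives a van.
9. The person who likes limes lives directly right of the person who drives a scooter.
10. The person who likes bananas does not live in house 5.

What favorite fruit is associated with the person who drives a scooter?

The person who likes bananas is narrowed to house 3 or 4; consider each.
Placing it in house 3 leads to a contradiction, so it's in house 4.
That leaves motorcycle as the vehicle for house 5.
The person in the pink house is narrowed to house 1 or 2; consider each.
Placing it in house 2 leads to a contradiction, so it's in house 1.
From clue 3, the person in the yellow house must be in house 2.
House 4 color: only purple fits.
Clue 4 places the person who likes grapes in house 3.
By clue 7, the person who drives a truck is in house 3.
From clue 2, the person who likes pears must be in house 1.
Clue 2 places the person who drives a convertible in house 2.
By clue 5, the person in the black house is in house 5.
That leaves van as the vehicle for house 1.
House 4 vehicle: only scooter fits.
The only color still possible for house 3 is gray.
Clue 9 places the person who likes limes in house 5.
That leaves lemons as the favorite fruit for house 2.
So: house 1 = pears/van/pink, house 2 = lemons/convertible/yellow, house 3 = grapes/truck/gray, house 4 = bananas/scooter/purple, house 5 = limes/motorcycle/black.

bananas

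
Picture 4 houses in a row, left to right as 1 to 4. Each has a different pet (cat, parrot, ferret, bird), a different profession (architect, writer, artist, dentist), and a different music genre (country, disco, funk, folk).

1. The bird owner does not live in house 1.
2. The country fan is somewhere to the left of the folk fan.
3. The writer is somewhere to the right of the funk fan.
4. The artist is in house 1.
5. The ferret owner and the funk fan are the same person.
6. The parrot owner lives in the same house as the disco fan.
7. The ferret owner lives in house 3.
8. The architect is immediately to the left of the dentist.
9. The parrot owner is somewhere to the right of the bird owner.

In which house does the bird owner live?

2

Clue 4 places the artist in house 1.
Clue 7 places the ferret owner in house 3.
That leaves cat as the pet for house 1.
House 2's pet must be bird (nothing else left).
House 4's pet must be parrot (nothing else left).
Clue 5 places the funk fan in house 3.
By clue 6, the disco fan is in house 4.
House 1 music genre: only country fits.
House 2 music genre: only folk fits.
From clue 3, the writer must be in house 4.
The only profession still possible for house 2 is architect.
That leaves dentist as the profession for house 3.
So: house 1 = cat/artist/country, house 2 = bird/architect/folk, house 3 = ferret/dentist/funk, house 4 = parrot/writer/disco.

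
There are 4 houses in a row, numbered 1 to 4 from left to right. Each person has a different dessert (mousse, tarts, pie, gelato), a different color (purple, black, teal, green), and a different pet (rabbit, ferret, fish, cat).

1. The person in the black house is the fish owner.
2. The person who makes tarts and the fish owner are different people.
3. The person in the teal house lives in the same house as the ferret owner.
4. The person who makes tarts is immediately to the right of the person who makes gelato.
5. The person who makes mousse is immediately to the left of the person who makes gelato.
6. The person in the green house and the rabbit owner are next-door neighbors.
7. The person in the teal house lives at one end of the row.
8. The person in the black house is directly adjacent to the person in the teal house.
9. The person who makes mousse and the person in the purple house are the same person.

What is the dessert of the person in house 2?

mousse

The person who makes gelato is narrowed to house 2 or 3; consider each.
Placing it in house 2 leads to a contradiction, so it's in house 3.
Clue 4: the person who makes tarts is in house 4.
The person who makes mousse is in house 2 (clue 5).
Clue 9: the person in the purple house is in house 2.
House 1's dessert must be pie (nothing else left).
So house 3 gets black for color.
Clue 1: the fish owner is in house 3.
Clue 8 places the person in the teal house in house 4.
So house 1 gets green for color.
By clue 3, the ferret owner is in house 4.
The only pet still possible for house 1 is cat.
So house 2 gets rabbit for pet.
So: house 1 = pie/green/cat, house 2 = mousse/purple/rabbit, house 3 = gelato/black/fish, house 4 = tarts/teal/ferret.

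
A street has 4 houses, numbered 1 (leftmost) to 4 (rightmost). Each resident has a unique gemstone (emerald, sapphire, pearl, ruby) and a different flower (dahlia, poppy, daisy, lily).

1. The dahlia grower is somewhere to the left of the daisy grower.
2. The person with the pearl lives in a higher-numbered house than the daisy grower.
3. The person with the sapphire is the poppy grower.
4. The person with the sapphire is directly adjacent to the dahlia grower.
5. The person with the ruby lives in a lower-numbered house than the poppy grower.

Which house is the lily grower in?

The only flower still possible for house 4 is lily.
House 1's flower must be dahlia (nothing else left).
By clue 4, the person with the sapphire is in house 2.
The only gemstone still possible for house 1 is ruby.
The poppy grower is in house 2 (clue 3).
The only flower still possible for house 3 is daisy.
Clue 2: the person with the pearl is in house 4.
House 3's gemstone must be emerald (nothing else left).
So: house 1 = ruby/dahlia, house 2 = sapphire/poppy, house 3 = emerald/daisy, house 4 = pearl/lily.

4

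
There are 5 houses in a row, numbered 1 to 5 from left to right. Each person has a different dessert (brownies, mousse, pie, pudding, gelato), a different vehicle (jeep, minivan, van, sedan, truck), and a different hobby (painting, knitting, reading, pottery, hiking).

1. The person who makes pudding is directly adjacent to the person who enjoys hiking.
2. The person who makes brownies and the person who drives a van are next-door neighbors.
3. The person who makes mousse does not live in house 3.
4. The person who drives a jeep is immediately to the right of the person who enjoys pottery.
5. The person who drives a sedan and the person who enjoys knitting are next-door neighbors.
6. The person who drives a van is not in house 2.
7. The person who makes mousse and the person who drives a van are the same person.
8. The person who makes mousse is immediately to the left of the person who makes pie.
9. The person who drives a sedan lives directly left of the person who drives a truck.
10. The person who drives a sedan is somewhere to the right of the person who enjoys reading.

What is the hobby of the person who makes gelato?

The person who makes mousse is narrowed to house 1 or 4; consider each.
Placing it in house 1 leads to a contradiction, so it's in house 4.
Clue 7: the person who drives a van is in house 4.
Clue 8 places the person who makes pie in house 5.
The only vehicle still possible for house 1 is minivan.
Clue 2: the person who makes brownies is in house 3.
The person who drives a sedan is in house 2 (clue 9).
From clue 9, the person who drives a truck must be in house 3.
Clue 10 places the person who enjoys reading in house 1.
The only vehicle still possible for house 5 is jeep.
House 5 hobby: only painting fits.
Clue 4 places the person who enjoys pottery in house 4.
From clue 5, the person who enjoys knitting must be in house 3.
House 2's hobby must be hiking (nothing else left).
Clue 1 places the person who makes pudding in house 1.
That leaves gelato as the dessert for house 2.
So: house 1 = pudding/minivan/reading, house 2 = gelato/sedan/hiking, house 3 = brownies/truck/knitting, house 4 = mousse/van/pottery, house 5 = pie/jeep/painting.

hiking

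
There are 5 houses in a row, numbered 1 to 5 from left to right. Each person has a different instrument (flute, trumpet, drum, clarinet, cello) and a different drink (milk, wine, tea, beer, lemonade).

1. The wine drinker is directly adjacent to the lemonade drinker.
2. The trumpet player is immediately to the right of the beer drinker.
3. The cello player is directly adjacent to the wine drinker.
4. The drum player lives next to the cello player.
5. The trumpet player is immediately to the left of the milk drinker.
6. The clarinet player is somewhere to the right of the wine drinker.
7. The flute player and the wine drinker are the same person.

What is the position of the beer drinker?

3

The trumpet player is narrowed to house 2 or 3 or 4; consider each.
Placing it in house 2 and house 3 leads to a contradiction, so it's in house 4.
From clue 2, the beer drinker must be in house 3.
Clue 5: the milk drinker is in house 5.
House 5 instrument: only clarinet fits.
House 4 drink: only tea fits.
The flute player is narrowed to house 1 or 2; consider each.
Placing it in house 2 leads to a contradiction, so it's in house 1.
Clue 7 places the wine drinker in house 1.
So house 2 gets lemonade for drink.
From clue 3, the cello player must be in house 2.
The drum player is in house 3 (clue 4).
So: house 1 = flute/wine, house 2 = cello/lemonade, house 3 = drum/beer, house 4 = trumpet/tea, house 5 = clarinet/milk.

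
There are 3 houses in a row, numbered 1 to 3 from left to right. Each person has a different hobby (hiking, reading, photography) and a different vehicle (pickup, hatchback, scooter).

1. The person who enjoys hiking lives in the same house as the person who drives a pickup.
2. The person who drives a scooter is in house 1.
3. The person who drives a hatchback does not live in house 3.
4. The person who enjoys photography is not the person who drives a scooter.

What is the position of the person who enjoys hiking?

From clue 2, the person who drives a scooter must be in house 1.
So house 3 gets pickup for vehicle.
Clue 1: the person who enjoys hiking is in house 3.
The only hobby still possible for house 1 is reading.
So house 2 gets photography for hobby.
So house 2 gets hatchback for vehicle.
So: house 1 = reading/scooter, house 2 = photography/hatchback, house 3 = hiking/pickup.

3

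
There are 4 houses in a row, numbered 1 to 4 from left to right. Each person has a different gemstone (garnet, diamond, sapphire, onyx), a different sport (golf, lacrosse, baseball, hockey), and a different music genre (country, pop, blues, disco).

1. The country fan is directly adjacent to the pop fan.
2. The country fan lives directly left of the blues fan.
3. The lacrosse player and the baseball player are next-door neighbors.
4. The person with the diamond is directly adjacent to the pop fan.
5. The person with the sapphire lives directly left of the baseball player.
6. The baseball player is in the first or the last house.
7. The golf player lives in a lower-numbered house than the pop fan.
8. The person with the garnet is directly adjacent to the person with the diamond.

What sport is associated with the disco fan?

From clue 6, the baseball player must be in house 4.
From clue 3, the lacrosse player must be in house 3.
By clue 5, the person with the sapphire is in house 3.
The only gemstone still possible for house 4 is onyx.
The person with the diamond is narrowed to house 1 or 2; consider each.
Placing it in house 2 leads to a contradiction, so it's in house 1.
By clue 4, the pop fan is in house 2.
The golf player is in house 1 (clue 7).
Clue 8: the person with the garnet is in house 2.
House 2 sport: only hockey fits.
Clue 2 places the country fan in house 3.
Clue 2: the blues fan is in house 4.
That leaves disco as the music genre for house 1.
So: house 1 = diamond/golf/disco, house 2 = garnet/hockey/pop, house 3 = sapphire/lacrosse/country, house 4 = onyx/baseball/blues.

golf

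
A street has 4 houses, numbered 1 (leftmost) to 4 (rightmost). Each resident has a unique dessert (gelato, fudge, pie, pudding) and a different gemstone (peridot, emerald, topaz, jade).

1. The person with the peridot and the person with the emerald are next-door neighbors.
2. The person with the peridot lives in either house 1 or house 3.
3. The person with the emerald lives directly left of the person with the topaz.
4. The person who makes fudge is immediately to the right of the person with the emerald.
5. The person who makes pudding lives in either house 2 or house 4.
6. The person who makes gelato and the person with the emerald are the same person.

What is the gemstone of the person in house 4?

The person with the emerald is in house 2 (clue 1).
The person with the topaz is in house 3 (clue 3).
Clue 4 places the person who makes fudge in house 3.
By clue 6, the person who makes gelato is in house 2.
House 1's dessert must be pie (nothing else left).
House 4 dessert: only pudding fits.
So house 4 gets jade for gemstone.
That leaves peridot as the gemstone for house 1.
So: house 1 = pie/peridot, house 2 = gelato/emerald, house 3 = fudge/topaz, house 4 = pudding/jade.

jade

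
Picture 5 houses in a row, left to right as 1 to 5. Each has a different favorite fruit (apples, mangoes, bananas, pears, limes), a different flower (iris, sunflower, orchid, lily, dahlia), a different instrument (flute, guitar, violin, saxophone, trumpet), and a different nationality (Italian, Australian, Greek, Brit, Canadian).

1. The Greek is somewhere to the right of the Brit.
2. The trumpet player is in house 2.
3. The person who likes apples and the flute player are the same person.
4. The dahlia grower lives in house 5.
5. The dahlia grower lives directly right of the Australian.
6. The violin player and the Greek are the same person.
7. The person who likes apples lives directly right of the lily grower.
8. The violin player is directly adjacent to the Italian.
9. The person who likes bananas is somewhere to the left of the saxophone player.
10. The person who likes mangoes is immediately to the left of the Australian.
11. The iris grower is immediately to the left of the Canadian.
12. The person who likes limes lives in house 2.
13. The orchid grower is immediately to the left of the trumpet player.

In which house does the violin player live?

From clue 2, the trumpet player must be in house 2.
By clue 4, the dahlia grower is in house 5.
Clue 5 places the Australian in house 4.
From clue 10, the person who likes mangoes must be in house 3.
From clue 12, the person who likes limes must be in house 2.
From clue 13, the orchid grower must be in house 1.
From clue 8, the violin player must be in house 3.
By clue 8, the Italian is in house 2.
House 1 instrument: only guitar fits.
House 1 nationality: only Brit fits.
Clue 6: the Greek is in house 3.
House 5's nationality must be Canadian (nothing else left).
From clue 11, the iris grower must be in house 4.
House 2's flower must be sunflower (nothing else left).
That leaves lily as the flower for house 3.
Clue 7: the person who likes apples is in house 4.
That leaves bananas as the favorite fruit for house 1.
That leaves pears as the favorite fruit for house 5.
By clue 3, the flute player is in house 4.
House 5 instrument: only saxophone fits.
So: house 1 = bananas/orchid/guitar/Brit, house 2 = limes/sunflower/trumpet/Italian, house 3 = mangoes/lily/violin/Greek, house 4 = apples/iris/flute/Australian, house 5 = pears/dahlia/saxophone/Canadian.

3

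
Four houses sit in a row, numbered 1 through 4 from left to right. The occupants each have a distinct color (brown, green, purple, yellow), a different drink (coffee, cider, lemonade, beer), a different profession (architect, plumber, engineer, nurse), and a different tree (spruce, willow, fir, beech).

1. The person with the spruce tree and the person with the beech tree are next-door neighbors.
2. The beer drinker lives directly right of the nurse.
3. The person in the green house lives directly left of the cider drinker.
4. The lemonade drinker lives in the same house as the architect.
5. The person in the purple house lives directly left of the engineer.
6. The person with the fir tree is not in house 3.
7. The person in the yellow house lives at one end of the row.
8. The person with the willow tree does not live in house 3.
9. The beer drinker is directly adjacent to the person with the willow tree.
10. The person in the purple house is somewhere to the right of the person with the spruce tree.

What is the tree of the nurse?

spruce

House 3's tree must be beech (nothing else left).
Clue 1: the person with the spruce tree is in house 2.
Clue 10: the person in the purple house is in house 3.
Clue 5: the engineer is in house 4.
House 4 drink: only coffee fits.
The only drink still possible for house 1 is lemonade.
Clue 4: the architect is in house 1.
House 2 profession: only nurse fits.
So house 3 gets plumber for profession.
The beer drinker is in house 3 (clue 2).
From clue 9, the person with the willow tree must be in house 4.
So house 2 gets cider for drink.
The only tree still possible for house 1 is fir.
Clue 3: the person in the green house is in house 1.
House 2 color: only brown fits.
So house 4 gets yellow for color.
So: house 1 = green/lemonade/architect/fir, house 2 = brown/cider/nurse/spruce, house 3 = purple/beer/plumber/beech, house 4 = yellow/coffee/engineer/willow.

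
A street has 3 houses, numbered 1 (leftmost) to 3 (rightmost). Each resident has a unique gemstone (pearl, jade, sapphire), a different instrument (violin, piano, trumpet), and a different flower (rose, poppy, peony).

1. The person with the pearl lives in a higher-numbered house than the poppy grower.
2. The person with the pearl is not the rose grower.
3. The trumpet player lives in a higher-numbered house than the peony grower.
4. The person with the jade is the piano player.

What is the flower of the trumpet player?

rose

So house 3 gets rose for flower.
Clue 2 places the person with the pearl in house 2.
By clue 1, the poppy grower is in house 1.
So house 2 gets peony for flower.
Clue 3: the trumpet player is in house 3.
That leaves violin as the instrument for house 2.
From clue 4, the person with the jade must be in house 1.
House 3's gemstone must be sapphire (nothing else left).
That leaves piano as the instrument for house 1.
So: house 1 = jade/piano/poppy, house 2 = pearl/violin/peony, house 3 = sapphire/trumpet/rose.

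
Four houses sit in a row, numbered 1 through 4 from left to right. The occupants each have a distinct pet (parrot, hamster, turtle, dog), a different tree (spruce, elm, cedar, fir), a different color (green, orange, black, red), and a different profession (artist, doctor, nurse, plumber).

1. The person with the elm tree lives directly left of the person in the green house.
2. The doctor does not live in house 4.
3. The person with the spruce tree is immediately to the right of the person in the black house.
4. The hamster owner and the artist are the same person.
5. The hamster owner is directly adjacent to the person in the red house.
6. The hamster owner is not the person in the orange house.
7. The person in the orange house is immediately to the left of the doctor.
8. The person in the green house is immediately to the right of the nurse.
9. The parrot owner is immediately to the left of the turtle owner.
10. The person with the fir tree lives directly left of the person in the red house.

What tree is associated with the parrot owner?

elm

The person in the orange house is narrowed to house 1 or 2; consider each.
Placing it in house 2 leads to a contradiction, so it's in house 1.
The doctor is in house 2 (clue 7).
The hamster owner is narrowed to house 3 or 4; consider each.
Placing it in house 4 leads to a contradiction, so it's in house 3.
The artist is in house 3 (clue 4).
The only tree still possible for house 2 is cedar.
House 4's tree must be spruce (nothing else left).
The only color still possible for house 3 is black.
The only profession still possible for house 1 is nurse.
House 4 profession: only plumber fits.
Clue 8 places the person in the green house in house 2.
From clue 9, the parrot owner must be in house 1.
From clue 9, the turtle owner must be in house 2.
House 4 pet: only dog fits.
House 4 color: only red fits.
By clue 1, the person with the elm tree is in house 1.
The person with the fir tree is in house 3 (clue 10).
So: house 1 = parrot/elm/orange/nurse, house 2 = turtle/cedar/green/doctor, house 3 = hamster/fir/black/artist, house 4 = dog/spruce/red/plumber.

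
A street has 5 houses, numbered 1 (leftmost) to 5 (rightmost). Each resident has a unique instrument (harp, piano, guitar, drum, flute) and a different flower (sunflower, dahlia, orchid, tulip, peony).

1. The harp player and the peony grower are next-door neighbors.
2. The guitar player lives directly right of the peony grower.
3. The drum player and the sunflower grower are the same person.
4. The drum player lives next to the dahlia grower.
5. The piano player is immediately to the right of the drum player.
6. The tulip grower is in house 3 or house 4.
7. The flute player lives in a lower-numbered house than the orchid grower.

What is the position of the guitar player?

The tulip grower is narrowed to house 3 or 4; consider each.
Placing it in house 4 leads to a contradiction, so it's in house 3.
The drum player is narrowed to house 1 or 2 or 4; consider each.
Placing it in house 2 and house 4 leads to a contradiction, so it's in house 1.
By clue 3, the sunflower grower is in house 1.
By clue 4, the dahlia grower is in house 2.
Clue 5: the piano player is in house 2.
House 4 instrument: only flute fits.
House 4 flower: only peony fits.
House 5 flower: only orchid fits.
The guitar player is in house 5 (clue 2).
So house 3 gets harp for instrument.
So: house 1 = drum/sunflower, house 2 = piano/dahlia, house 3 = harp/tulip, house 4 = flute/peony, house 5 = guitar/orchid.

5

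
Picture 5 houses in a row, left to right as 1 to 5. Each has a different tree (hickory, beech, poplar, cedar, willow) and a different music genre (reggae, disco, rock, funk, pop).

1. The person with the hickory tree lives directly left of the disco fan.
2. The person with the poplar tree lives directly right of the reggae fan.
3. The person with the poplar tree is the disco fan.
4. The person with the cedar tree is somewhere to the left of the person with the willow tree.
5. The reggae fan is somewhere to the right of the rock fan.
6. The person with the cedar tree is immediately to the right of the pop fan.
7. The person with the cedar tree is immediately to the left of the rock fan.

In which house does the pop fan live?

Clue 7 places the person with the cedar tree in house 2.
Clue 7: the rock fan is in house 3.
The person with the poplar tree is in house 5 (clue 3).
The disco fan is in house 5 (clue 3).
Clue 5: the reggae fan is in house 4.
Clue 6 places the pop fan in house 1.
House 2 music genre: only funk fits.
Clue 1 places the person with the hickory tree in house 4.
House 1's tree must be beech (nothing else left).
House 3 tree: only willow fits.
So: house 1 = beech/pop, house 2 = cedar/funk, house 3 = willow/rock, house 4 = hickory/reggae, house 5 = poplar/disco.

1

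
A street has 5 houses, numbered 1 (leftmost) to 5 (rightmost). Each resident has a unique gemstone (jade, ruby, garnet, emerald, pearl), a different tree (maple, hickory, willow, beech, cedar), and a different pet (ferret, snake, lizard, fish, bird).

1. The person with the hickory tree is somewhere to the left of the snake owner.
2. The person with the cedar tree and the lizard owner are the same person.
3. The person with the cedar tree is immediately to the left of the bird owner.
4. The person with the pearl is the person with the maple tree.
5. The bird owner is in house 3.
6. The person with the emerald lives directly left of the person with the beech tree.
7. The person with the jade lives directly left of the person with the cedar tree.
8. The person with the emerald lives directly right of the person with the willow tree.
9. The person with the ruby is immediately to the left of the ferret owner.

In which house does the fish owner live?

1

The bird owner is in house 3 (clue 5).
Clue 3: the person with the cedar tree is in house 2.
By clue 7, the person with the jade is in house 1.
House 1's pet must be fish (nothing else left).
By clue 2, the lizard owner is in house 2.
The person with the emerald is narrowed to house 2 or 4; consider each.
Placing it in house 4 leads to a contradiction, so it's in house 2.
Clue 6 places the person with the beech tree in house 3.
Clue 8 places the person with the willow tree in house 1.
House 5 tree: only maple fits.
The snake owner is in house 5 (clue 1).
By clue 4, the person with the pearl is in house 5.
House 4 tree: only hickory fits.
House 4's pet must be ferret (nothing else left).
By clue 9, the person with the ruby is in house 3.
That leaves garnet as the gemstone for house 4.
So: house 1 = jade/willow/fish, house 2 = emerald/cedar/lizard, house 3 = ruby/beech/bird, house 4 = garnet/hickory/ferret, house 5 = pearl/maple/snake.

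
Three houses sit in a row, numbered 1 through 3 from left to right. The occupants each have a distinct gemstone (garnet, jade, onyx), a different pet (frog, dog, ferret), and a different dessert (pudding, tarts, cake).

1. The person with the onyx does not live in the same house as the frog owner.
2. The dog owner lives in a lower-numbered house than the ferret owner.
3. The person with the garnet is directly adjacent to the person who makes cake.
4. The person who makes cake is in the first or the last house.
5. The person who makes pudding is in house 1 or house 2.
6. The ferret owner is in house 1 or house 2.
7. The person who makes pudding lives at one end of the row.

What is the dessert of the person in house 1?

Clue 6 places the ferret owner in house 2.
Clue 7: the person who makes pudding is in house 1.
House 3's pet must be frog (nothing else left).
The only dessert still possible for house 2 is tarts.
House 3 dessert: only cake fits.
Clue 3 places the person with the garnet in house 2.
House 1's gemstone must be onyx (nothing else left).
That leaves jade as the gemstone for house 3.
So house 1 gets dog for pet.
So: house 1 = onyx/dog/pudding, house 2 = garnet/ferret/tarts, house 3 = jade/frog/cake.

pudding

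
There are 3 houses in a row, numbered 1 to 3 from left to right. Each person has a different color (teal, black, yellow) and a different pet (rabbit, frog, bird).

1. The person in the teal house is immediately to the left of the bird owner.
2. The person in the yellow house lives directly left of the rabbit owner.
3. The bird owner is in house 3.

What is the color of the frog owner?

yellow

Clue 3 places the bird owner in house 3.
So house 3 gets black for color.
The only pet still possible for house 1 is frog.
The only pet still possible for house 2 is rabbit.
By clue 1, the person in the teal house is in house 2.
The person in the yellow house is in house 1 (clue 2).
So: house 1 = yellow/frog, house 2 = teal/rabbit, house 3 = black/bird.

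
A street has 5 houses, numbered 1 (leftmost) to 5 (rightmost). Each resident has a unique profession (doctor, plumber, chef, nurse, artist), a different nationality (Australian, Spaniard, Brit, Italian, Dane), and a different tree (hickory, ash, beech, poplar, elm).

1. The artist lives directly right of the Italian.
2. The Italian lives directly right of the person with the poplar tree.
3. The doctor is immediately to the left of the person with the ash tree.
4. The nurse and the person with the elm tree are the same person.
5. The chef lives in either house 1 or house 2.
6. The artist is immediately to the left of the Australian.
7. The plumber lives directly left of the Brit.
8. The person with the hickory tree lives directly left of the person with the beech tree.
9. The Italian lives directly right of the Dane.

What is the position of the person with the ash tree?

2

That leaves nurse as the profession for house 5.
Clue 4 places the person with the elm tree in house 5.
The artist is narrowed to house 3 or 4; consider each.
Placing it in house 4 leads to a contradiction, so it's in house 3.
Clue 1: the Italian is in house 2.
By clue 2, the person with the poplar tree is in house 1.
Clue 6: the Australian is in house 4.
By clue 9, the Dane is in house 1.
So house 4 gets plumber for profession.
From clue 7, the Brit must be in house 5.
House 3's nationality must be Spaniard (nothing else left).
That leaves beech as the tree for house 4.
Clue 8: the person with the hickory tree is in house 3.
House 2's tree must be ash (nothing else left).
The doctor is in house 1 (clue 3).
House 2's profession must be chef (nothing else left).
So: house 1 = doctor/Dane/poplar, house 2 = chef/Italian/ash, house 3 = artist/Spaniard/hickory, house 4 = plumber/Australian/beech, house 5 = nurse/Brit/elm.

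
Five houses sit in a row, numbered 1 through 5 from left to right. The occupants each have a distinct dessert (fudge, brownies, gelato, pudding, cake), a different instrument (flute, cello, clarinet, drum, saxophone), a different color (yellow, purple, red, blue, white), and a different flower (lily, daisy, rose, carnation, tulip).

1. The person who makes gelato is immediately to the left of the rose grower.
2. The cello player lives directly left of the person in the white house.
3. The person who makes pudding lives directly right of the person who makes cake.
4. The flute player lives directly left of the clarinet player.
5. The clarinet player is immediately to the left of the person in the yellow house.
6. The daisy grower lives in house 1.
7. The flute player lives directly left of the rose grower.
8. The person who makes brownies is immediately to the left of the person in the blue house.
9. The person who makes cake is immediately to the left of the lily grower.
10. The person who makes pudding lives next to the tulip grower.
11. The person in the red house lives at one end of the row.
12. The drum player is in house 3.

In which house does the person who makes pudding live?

5

From clue 6, the daisy grower must be in house 1.
By clue 12, the drum player is in house 3.
That leaves saxophone as the instrument for house 5.
The flute player is in house 1 (clue 4).
By clue 4, the clarinet player is in house 2.
By clue 5, the person in the yellow house is in house 3.
By clue 7, the rose grower is in house 2.
So house 4 gets cello for instrument.
By clue 1, the person who makes gelato is in house 1.
By clue 2, the person in the white house is in house 5.
Clue 8: the person who makes brownies is in house 3.
From clue 8, the person in the blue house must be in house 4.
So house 1 gets red for color.
So house 2 gets purple for color.
From clue 3, the person who makes pudding must be in house 5.
Clue 3 places the person who makes cake in house 4.
From clue 9, the lily grower must be in house 5.
Clue 10 places the tulip grower in house 4.
The only dessert still possible for house 2 is fudge.
House 3 flower: only carnation fits.
So: house 1 = gelato/flute/red/daisy, house 2 = fudge/clarinet/purple/rose, house 3 = brownies/drum/yellow/carnation, house 4 = cake/cello/blue/tulip, house 5 = pudding/saxophone/white/lily.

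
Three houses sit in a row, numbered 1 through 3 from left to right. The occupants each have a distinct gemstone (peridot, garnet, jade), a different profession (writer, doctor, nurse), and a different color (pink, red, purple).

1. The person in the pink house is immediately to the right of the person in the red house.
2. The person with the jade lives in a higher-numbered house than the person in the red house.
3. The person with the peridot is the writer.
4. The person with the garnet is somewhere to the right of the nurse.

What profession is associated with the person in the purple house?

That leaves peridot as the gemstone for house 1.
The writer is in house 1 (clue 3).
That leaves nurse as the profession for house 2.
The only profession still possible for house 3 is doctor.
The person with the garnet is in house 3 (clue 4).
So house 2 gets jade for gemstone.
By clue 2, the person in the red house is in house 1.
Clue 1: the person in the pink house is in house 2.
So house 3 gets purple for color.
So: house 1 = peridot/writer/red, house 2 = jade/nurse/pink, house 3 = garnet/doctor/purple.

doctor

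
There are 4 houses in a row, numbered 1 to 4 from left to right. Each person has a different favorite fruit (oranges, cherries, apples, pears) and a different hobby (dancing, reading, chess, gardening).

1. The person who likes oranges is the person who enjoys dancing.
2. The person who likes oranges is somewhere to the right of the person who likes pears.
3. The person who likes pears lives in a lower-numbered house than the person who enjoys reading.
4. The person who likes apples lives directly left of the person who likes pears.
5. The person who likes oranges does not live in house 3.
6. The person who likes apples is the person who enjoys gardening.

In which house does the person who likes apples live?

1

Clue 2 places the person who likes oranges in house 4.
Clue 1: the person who enjoys dancing is in house 4.
House 3's hobby must be reading (nothing else left).
By clue 3, the person who likes pears is in house 2.
From clue 4, the person who likes apples must be in house 1.
Clue 6: the person who enjoys gardening is in house 1.
That leaves cherries as the favorite fruit for house 3.
So house 2 gets chess for hobby.
So: house 1 = apples/gardening, house 2 = pears/chess, house 3 = cherries/reading, house 4 = oranges/dancing.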